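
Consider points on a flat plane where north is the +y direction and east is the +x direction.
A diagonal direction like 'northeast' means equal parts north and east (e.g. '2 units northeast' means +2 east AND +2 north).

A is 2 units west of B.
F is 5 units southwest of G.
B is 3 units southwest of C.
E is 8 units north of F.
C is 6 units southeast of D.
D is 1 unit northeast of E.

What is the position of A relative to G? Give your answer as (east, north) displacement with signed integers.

Answer: A is at (east=-3, north=-5) relative to G.

Derivation:
Place G at the origin (east=0, north=0).
  F is 5 units southwest of G: delta (east=-5, north=-5); F at (east=-5, north=-5).
  E is 8 units north of F: delta (east=+0, north=+8); E at (east=-5, north=3).
  D is 1 unit northeast of E: delta (east=+1, north=+1); D at (east=-4, north=4).
  C is 6 units southeast of D: delta (east=+6, north=-6); C at (east=2, north=-2).
  B is 3 units southwest of C: delta (east=-3, north=-3); B at (east=-1, north=-5).
  A is 2 units west of B: delta (east=-2, north=+0); A at (east=-3, north=-5).
Therefore A relative to G: (east=-3, north=-5).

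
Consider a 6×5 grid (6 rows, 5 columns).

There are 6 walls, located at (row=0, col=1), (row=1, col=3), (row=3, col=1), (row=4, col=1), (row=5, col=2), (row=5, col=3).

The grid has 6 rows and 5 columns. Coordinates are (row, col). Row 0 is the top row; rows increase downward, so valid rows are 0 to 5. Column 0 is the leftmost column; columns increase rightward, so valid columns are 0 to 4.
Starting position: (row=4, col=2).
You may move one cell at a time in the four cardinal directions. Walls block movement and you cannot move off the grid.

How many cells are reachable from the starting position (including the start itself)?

Answer: Reachable cells: 24

Derivation:
BFS flood-fill from (row=4, col=2):
  Distance 0: (row=4, col=2)
  Distance 1: (row=3, col=2), (row=4, col=3)
  Distance 2: (row=2, col=2), (row=3, col=3), (row=4, col=4)
  Distance 3: (row=1, col=2), (row=2, col=1), (row=2, col=3), (row=3, col=4), (row=5, col=4)
  Distance 4: (row=0, col=2), (row=1, col=1), (row=2, col=0), (row=2, col=4)
  Distance 5: (row=0, col=3), (row=1, col=0), (row=1, col=4), (row=3, col=0)
  Distance 6: (row=0, col=0), (row=0, col=4), (row=4, col=0)
  Distance 7: (row=5, col=0)
  Distance 8: (row=5, col=1)
Total reachable: 24 (grid has 24 open cells total)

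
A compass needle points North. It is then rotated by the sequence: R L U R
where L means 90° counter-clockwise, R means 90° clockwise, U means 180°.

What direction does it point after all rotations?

Start: North
  R (right (90° clockwise)) -> East
  L (left (90° counter-clockwise)) -> North
  U (U-turn (180°)) -> South
  R (right (90° clockwise)) -> West
Final: West

Answer: Final heading: West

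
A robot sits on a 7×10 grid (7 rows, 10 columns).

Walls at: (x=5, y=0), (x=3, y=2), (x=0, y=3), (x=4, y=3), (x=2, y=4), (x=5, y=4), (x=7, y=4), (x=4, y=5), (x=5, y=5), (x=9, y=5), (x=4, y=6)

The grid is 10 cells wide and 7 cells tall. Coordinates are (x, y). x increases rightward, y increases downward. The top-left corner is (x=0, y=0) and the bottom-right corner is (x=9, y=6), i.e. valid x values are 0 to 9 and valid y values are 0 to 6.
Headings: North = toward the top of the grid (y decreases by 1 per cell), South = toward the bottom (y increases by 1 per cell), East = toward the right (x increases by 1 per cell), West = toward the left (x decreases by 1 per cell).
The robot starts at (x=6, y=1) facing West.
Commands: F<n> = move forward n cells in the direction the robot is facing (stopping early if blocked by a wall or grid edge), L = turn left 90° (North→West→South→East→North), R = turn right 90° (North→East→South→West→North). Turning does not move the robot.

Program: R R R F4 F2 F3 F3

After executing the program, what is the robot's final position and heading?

Start: (x=6, y=1), facing West
  R: turn right, now facing North
  R: turn right, now facing East
  R: turn right, now facing South
  F4: move forward 4, now at (x=6, y=5)
  F2: move forward 1/2 (blocked), now at (x=6, y=6)
  F3: move forward 0/3 (blocked), now at (x=6, y=6)
  F3: move forward 0/3 (blocked), now at (x=6, y=6)
Final: (x=6, y=6), facing South

Answer: Final position: (x=6, y=6), facing South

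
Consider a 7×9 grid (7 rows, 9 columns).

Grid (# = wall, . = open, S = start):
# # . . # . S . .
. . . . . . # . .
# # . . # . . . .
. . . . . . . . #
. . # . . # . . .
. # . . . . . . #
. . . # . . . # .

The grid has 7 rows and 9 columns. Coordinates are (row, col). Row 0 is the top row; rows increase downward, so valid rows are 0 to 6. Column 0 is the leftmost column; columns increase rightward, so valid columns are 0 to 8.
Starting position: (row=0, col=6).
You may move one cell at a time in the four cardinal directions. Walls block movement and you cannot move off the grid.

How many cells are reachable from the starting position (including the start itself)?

BFS flood-fill from (row=0, col=6):
  Distance 0: (row=0, col=6)
  Distance 1: (row=0, col=5), (row=0, col=7)
  Distance 2: (row=0, col=8), (row=1, col=5), (row=1, col=7)
  Distance 3: (row=1, col=4), (row=1, col=8), (row=2, col=5), (row=2, col=7)
  Distance 4: (row=1, col=3), (row=2, col=6), (row=2, col=8), (row=3, col=5), (row=3, col=7)
  Distance 5: (row=0, col=3), (row=1, col=2), (row=2, col=3), (row=3, col=4), (row=3, col=6), (row=4, col=7)
  Distance 6: (row=0, col=2), (row=1, col=1), (row=2, col=2), (row=3, col=3), (row=4, col=4), (row=4, col=6), (row=4, col=8), (row=5, col=7)
  Distance 7: (row=1, col=0), (row=3, col=2), (row=4, col=3), (row=5, col=4), (row=5, col=6)
  Distance 8: (row=3, col=1), (row=5, col=3), (row=5, col=5), (row=6, col=4), (row=6, col=6)
  Distance 9: (row=3, col=0), (row=4, col=1), (row=5, col=2), (row=6, col=5)
  Distance 10: (row=4, col=0), (row=6, col=2)
  Distance 11: (row=5, col=0), (row=6, col=1)
  Distance 12: (row=6, col=0)
Total reachable: 48 (grid has 49 open cells total)

Answer: Reachable cells: 48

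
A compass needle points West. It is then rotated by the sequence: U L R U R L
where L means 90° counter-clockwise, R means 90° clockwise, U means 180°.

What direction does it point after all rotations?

Answer: Final heading: West

Derivation:
Start: West
  U (U-turn (180°)) -> East
  L (left (90° counter-clockwise)) -> North
  R (right (90° clockwise)) -> East
  U (U-turn (180°)) -> West
  R (right (90° clockwise)) -> North
  L (left (90° counter-clockwise)) -> West
Final: West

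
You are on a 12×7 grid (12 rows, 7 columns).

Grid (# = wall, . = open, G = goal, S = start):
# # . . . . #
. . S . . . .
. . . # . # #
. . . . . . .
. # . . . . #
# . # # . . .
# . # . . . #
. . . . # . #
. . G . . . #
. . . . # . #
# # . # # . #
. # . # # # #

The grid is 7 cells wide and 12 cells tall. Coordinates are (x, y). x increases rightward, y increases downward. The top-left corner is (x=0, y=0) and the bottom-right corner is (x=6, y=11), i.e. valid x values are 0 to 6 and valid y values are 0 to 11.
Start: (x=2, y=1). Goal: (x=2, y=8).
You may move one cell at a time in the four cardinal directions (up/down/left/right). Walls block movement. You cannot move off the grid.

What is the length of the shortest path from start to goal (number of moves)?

Answer: Shortest path length: 11

Derivation:
BFS from (x=2, y=1) until reaching (x=2, y=8):
  Distance 0: (x=2, y=1)
  Distance 1: (x=2, y=0), (x=1, y=1), (x=3, y=1), (x=2, y=2)
  Distance 2: (x=3, y=0), (x=0, y=1), (x=4, y=1), (x=1, y=2), (x=2, y=3)
  Distance 3: (x=4, y=0), (x=5, y=1), (x=0, y=2), (x=4, y=2), (x=1, y=3), (x=3, y=3), (x=2, y=4)
  Distance 4: (x=5, y=0), (x=6, y=1), (x=0, y=3), (x=4, y=3), (x=3, y=4)
  Distance 5: (x=5, y=3), (x=0, y=4), (x=4, y=4)
  Distance 6: (x=6, y=3), (x=5, y=4), (x=4, y=5)
  Distance 7: (x=5, y=5), (x=4, y=6)
  Distance 8: (x=6, y=5), (x=3, y=6), (x=5, y=6)
  Distance 9: (x=3, y=7), (x=5, y=7)
  Distance 10: (x=2, y=7), (x=3, y=8), (x=5, y=8)
  Distance 11: (x=1, y=7), (x=2, y=8), (x=4, y=8), (x=3, y=9), (x=5, y=9)  <- goal reached here
One shortest path (11 moves): (x=2, y=1) -> (x=3, y=1) -> (x=4, y=1) -> (x=4, y=2) -> (x=4, y=3) -> (x=4, y=4) -> (x=4, y=5) -> (x=4, y=6) -> (x=3, y=6) -> (x=3, y=7) -> (x=2, y=7) -> (x=2, y=8)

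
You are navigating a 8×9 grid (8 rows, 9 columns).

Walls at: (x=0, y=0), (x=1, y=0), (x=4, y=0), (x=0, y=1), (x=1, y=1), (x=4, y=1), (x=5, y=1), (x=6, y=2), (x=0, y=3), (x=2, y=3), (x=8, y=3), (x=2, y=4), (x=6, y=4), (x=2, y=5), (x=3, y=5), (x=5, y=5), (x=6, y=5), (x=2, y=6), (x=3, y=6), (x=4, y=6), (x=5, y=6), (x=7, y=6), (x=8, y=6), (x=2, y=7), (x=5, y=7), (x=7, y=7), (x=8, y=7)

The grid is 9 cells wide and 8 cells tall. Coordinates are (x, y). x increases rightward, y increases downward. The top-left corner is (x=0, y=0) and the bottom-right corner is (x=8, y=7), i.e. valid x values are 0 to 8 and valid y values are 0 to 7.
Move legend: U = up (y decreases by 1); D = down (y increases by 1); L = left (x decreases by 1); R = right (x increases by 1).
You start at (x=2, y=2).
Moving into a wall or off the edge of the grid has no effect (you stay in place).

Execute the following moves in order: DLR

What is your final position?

Answer: Final position: (x=2, y=2)

Derivation:
Start: (x=2, y=2)
  D (down): blocked, stay at (x=2, y=2)
  L (left): (x=2, y=2) -> (x=1, y=2)
  R (right): (x=1, y=2) -> (x=2, y=2)
Final: (x=2, y=2)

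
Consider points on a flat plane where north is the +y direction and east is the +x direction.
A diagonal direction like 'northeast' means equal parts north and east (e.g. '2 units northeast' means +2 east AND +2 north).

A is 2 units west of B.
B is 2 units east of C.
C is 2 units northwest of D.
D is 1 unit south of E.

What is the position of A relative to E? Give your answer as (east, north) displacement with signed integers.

Answer: A is at (east=-2, north=1) relative to E.

Derivation:
Place E at the origin (east=0, north=0).
  D is 1 unit south of E: delta (east=+0, north=-1); D at (east=0, north=-1).
  C is 2 units northwest of D: delta (east=-2, north=+2); C at (east=-2, north=1).
  B is 2 units east of C: delta (east=+2, north=+0); B at (east=0, north=1).
  A is 2 units west of B: delta (east=-2, north=+0); A at (east=-2, north=1).
Therefore A relative to E: (east=-2, north=1).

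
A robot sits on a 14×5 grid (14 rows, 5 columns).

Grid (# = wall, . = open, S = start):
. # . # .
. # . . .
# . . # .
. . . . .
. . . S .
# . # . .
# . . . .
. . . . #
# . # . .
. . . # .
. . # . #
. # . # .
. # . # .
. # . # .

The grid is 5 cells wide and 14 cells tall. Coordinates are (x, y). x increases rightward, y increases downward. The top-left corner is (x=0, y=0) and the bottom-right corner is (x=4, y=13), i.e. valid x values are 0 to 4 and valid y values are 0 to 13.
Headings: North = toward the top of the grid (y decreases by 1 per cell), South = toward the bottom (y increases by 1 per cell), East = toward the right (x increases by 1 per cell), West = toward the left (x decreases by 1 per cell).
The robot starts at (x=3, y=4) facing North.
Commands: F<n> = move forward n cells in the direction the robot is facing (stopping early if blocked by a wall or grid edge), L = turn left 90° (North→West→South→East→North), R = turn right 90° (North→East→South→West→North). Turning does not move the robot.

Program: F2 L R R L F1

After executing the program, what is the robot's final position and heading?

Start: (x=3, y=4), facing North
  F2: move forward 1/2 (blocked), now at (x=3, y=3)
  L: turn left, now facing West
  R: turn right, now facing North
  R: turn right, now facing East
  L: turn left, now facing North
  F1: move forward 0/1 (blocked), now at (x=3, y=3)
Final: (x=3, y=3), facing North

Answer: Final position: (x=3, y=3), facing North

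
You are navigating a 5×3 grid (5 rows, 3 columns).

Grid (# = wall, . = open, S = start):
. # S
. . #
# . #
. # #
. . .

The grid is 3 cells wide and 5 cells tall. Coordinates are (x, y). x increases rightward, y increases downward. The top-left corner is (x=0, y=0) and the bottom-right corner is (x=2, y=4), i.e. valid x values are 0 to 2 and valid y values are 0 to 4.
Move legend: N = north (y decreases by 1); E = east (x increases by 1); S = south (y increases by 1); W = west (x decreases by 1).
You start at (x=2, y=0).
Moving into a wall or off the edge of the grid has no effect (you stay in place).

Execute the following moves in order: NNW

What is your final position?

Answer: Final position: (x=2, y=0)

Derivation:
Start: (x=2, y=0)
  N (north): blocked, stay at (x=2, y=0)
  N (north): blocked, stay at (x=2, y=0)
  W (west): blocked, stay at (x=2, y=0)
Final: (x=2, y=0)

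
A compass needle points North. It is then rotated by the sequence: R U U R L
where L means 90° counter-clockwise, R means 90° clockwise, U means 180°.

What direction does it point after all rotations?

Start: North
  R (right (90° clockwise)) -> East
  U (U-turn (180°)) -> West
  U (U-turn (180°)) -> East
  R (right (90° clockwise)) -> South
  L (left (90° counter-clockwise)) -> East
Final: East

Answer: Final heading: East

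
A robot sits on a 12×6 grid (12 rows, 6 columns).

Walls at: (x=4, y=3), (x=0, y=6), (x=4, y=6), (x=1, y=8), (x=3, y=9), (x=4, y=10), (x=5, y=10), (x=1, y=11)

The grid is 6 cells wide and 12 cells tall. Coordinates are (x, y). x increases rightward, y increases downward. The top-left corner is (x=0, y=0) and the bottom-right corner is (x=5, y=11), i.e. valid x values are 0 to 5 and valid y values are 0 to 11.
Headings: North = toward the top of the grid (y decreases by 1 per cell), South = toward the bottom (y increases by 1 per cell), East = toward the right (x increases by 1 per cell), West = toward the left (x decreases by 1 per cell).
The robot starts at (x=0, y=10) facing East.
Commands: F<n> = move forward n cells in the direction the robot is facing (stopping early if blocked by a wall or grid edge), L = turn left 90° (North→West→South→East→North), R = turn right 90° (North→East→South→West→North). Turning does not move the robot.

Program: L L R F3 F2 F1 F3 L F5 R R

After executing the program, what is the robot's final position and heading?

Start: (x=0, y=10), facing East
  L: turn left, now facing North
  L: turn left, now facing West
  R: turn right, now facing North
  F3: move forward 3, now at (x=0, y=7)
  F2: move forward 0/2 (blocked), now at (x=0, y=7)
  F1: move forward 0/1 (blocked), now at (x=0, y=7)
  F3: move forward 0/3 (blocked), now at (x=0, y=7)
  L: turn left, now facing West
  F5: move forward 0/5 (blocked), now at (x=0, y=7)
  R: turn right, now facing North
  R: turn right, now facing East
Final: (x=0, y=7), facing East

Answer: Final position: (x=0, y=7), facing East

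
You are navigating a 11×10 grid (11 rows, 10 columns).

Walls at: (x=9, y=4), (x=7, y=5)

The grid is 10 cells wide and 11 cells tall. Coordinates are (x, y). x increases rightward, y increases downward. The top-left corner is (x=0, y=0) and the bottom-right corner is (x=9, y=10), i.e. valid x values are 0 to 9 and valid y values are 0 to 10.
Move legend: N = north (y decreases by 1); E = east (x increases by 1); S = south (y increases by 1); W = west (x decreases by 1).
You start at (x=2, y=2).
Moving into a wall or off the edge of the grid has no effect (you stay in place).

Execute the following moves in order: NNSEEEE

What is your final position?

Answer: Final position: (x=6, y=1)

Derivation:
Start: (x=2, y=2)
  N (north): (x=2, y=2) -> (x=2, y=1)
  N (north): (x=2, y=1) -> (x=2, y=0)
  S (south): (x=2, y=0) -> (x=2, y=1)
  E (east): (x=2, y=1) -> (x=3, y=1)
  E (east): (x=3, y=1) -> (x=4, y=1)
  E (east): (x=4, y=1) -> (x=5, y=1)
  E (east): (x=5, y=1) -> (x=6, y=1)
Final: (x=6, y=1)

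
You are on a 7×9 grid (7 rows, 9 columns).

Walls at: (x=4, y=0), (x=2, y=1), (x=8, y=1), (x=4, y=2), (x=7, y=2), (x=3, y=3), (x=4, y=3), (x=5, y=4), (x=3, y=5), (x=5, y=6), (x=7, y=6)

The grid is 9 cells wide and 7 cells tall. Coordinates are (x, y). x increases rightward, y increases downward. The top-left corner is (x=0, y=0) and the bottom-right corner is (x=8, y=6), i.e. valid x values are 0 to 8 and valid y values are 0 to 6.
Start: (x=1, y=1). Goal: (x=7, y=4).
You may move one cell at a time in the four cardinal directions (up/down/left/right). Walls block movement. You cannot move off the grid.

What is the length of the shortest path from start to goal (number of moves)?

BFS from (x=1, y=1) until reaching (x=7, y=4):
  Distance 0: (x=1, y=1)
  Distance 1: (x=1, y=0), (x=0, y=1), (x=1, y=2)
  Distance 2: (x=0, y=0), (x=2, y=0), (x=0, y=2), (x=2, y=2), (x=1, y=3)
  Distance 3: (x=3, y=0), (x=3, y=2), (x=0, y=3), (x=2, y=3), (x=1, y=4)
  Distance 4: (x=3, y=1), (x=0, y=4), (x=2, y=4), (x=1, y=5)
  Distance 5: (x=4, y=1), (x=3, y=4), (x=0, y=5), (x=2, y=5), (x=1, y=6)
  Distance 6: (x=5, y=1), (x=4, y=4), (x=0, y=6), (x=2, y=6)
  Distance 7: (x=5, y=0), (x=6, y=1), (x=5, y=2), (x=4, y=5), (x=3, y=6)
  Distance 8: (x=6, y=0), (x=7, y=1), (x=6, y=2), (x=5, y=3), (x=5, y=5), (x=4, y=6)
  Distance 9: (x=7, y=0), (x=6, y=3), (x=6, y=5)
  Distance 10: (x=8, y=0), (x=7, y=3), (x=6, y=4), (x=7, y=5), (x=6, y=6)
  Distance 11: (x=8, y=3), (x=7, y=4), (x=8, y=5)  <- goal reached here
One shortest path (11 moves): (x=1, y=1) -> (x=1, y=0) -> (x=2, y=0) -> (x=3, y=0) -> (x=3, y=1) -> (x=4, y=1) -> (x=5, y=1) -> (x=6, y=1) -> (x=6, y=2) -> (x=6, y=3) -> (x=7, y=3) -> (x=7, y=4)

Answer: Shortest path length: 11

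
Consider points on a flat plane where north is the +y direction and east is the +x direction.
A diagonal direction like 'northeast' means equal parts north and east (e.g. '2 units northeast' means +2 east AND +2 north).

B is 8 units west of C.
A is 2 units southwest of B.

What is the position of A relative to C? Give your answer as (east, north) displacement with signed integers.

Place C at the origin (east=0, north=0).
  B is 8 units west of C: delta (east=-8, north=+0); B at (east=-8, north=0).
  A is 2 units southwest of B: delta (east=-2, north=-2); A at (east=-10, north=-2).
Therefore A relative to C: (east=-10, north=-2).

Answer: A is at (east=-10, north=-2) relative to C.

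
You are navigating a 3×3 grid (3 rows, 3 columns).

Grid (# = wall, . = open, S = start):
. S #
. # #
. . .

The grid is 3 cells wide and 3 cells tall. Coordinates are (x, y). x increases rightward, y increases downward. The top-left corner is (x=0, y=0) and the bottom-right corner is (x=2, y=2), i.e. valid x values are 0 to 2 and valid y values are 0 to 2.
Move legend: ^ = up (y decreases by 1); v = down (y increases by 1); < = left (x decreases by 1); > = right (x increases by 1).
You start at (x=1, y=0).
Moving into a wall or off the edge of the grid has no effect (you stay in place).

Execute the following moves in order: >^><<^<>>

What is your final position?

Answer: Final position: (x=1, y=0)

Derivation:
Start: (x=1, y=0)
  > (right): blocked, stay at (x=1, y=0)
  ^ (up): blocked, stay at (x=1, y=0)
  > (right): blocked, stay at (x=1, y=0)
  < (left): (x=1, y=0) -> (x=0, y=0)
  < (left): blocked, stay at (x=0, y=0)
  ^ (up): blocked, stay at (x=0, y=0)
  < (left): blocked, stay at (x=0, y=0)
  > (right): (x=0, y=0) -> (x=1, y=0)
  > (right): blocked, stay at (x=1, y=0)
Final: (x=1, y=0)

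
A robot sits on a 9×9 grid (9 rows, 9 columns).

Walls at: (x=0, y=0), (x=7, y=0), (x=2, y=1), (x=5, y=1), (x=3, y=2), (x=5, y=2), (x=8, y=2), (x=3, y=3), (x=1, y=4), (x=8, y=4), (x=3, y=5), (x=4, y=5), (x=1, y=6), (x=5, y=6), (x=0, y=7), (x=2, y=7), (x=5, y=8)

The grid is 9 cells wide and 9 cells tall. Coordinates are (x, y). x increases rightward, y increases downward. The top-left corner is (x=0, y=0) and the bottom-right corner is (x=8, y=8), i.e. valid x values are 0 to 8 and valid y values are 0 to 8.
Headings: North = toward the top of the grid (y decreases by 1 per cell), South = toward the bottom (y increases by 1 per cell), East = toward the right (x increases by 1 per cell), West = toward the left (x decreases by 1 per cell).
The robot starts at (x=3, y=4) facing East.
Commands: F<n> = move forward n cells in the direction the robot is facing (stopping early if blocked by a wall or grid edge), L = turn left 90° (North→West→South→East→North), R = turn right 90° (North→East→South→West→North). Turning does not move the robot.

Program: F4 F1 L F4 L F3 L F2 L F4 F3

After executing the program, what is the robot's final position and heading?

Start: (x=3, y=4), facing East
  F4: move forward 4, now at (x=7, y=4)
  F1: move forward 0/1 (blocked), now at (x=7, y=4)
  L: turn left, now facing North
  F4: move forward 3/4 (blocked), now at (x=7, y=1)
  L: turn left, now facing West
  F3: move forward 1/3 (blocked), now at (x=6, y=1)
  L: turn left, now facing South
  F2: move forward 2, now at (x=6, y=3)
  L: turn left, now facing East
  F4: move forward 2/4 (blocked), now at (x=8, y=3)
  F3: move forward 0/3 (blocked), now at (x=8, y=3)
Final: (x=8, y=3), facing East

Answer: Final position: (x=8, y=3), facing East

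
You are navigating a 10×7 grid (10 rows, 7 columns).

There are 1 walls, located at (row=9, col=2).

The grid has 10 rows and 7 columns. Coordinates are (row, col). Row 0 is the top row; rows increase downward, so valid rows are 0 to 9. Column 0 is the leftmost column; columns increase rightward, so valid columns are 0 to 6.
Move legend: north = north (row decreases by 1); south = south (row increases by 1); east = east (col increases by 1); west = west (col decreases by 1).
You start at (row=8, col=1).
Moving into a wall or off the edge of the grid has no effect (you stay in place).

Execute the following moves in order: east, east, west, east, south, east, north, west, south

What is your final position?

Start: (row=8, col=1)
  east (east): (row=8, col=1) -> (row=8, col=2)
  east (east): (row=8, col=2) -> (row=8, col=3)
  west (west): (row=8, col=3) -> (row=8, col=2)
  east (east): (row=8, col=2) -> (row=8, col=3)
  south (south): (row=8, col=3) -> (row=9, col=3)
  east (east): (row=9, col=3) -> (row=9, col=4)
  north (north): (row=9, col=4) -> (row=8, col=4)
  west (west): (row=8, col=4) -> (row=8, col=3)
  south (south): (row=8, col=3) -> (row=9, col=3)
Final: (row=9, col=3)

Answer: Final position: (row=9, col=3)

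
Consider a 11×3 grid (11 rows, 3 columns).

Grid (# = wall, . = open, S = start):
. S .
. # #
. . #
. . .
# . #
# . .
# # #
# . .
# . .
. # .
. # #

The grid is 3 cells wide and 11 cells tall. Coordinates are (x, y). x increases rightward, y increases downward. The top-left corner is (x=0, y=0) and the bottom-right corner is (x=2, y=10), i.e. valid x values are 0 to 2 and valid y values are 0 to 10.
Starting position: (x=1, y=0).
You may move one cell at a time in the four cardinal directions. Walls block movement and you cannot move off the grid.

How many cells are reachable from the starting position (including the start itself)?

BFS flood-fill from (x=1, y=0):
  Distance 0: (x=1, y=0)
  Distance 1: (x=0, y=0), (x=2, y=0)
  Distance 2: (x=0, y=1)
  Distance 3: (x=0, y=2)
  Distance 4: (x=1, y=2), (x=0, y=3)
  Distance 5: (x=1, y=3)
  Distance 6: (x=2, y=3), (x=1, y=4)
  Distance 7: (x=1, y=5)
  Distance 8: (x=2, y=5)
Total reachable: 12 (grid has 19 open cells total)

Answer: Reachable cells: 12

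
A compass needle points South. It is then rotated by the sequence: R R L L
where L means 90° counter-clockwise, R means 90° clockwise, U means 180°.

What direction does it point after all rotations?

Answer: Final heading: South

Derivation:
Start: South
  R (right (90° clockwise)) -> West
  R (right (90° clockwise)) -> North
  L (left (90° counter-clockwise)) -> West
  L (left (90° counter-clockwise)) -> South
Final: South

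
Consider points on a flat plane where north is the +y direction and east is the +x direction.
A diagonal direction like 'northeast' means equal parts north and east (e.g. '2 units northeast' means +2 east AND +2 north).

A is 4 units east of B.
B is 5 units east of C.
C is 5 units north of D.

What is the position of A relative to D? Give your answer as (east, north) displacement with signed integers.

Answer: A is at (east=9, north=5) relative to D.

Derivation:
Place D at the origin (east=0, north=0).
  C is 5 units north of D: delta (east=+0, north=+5); C at (east=0, north=5).
  B is 5 units east of C: delta (east=+5, north=+0); B at (east=5, north=5).
  A is 4 units east of B: delta (east=+4, north=+0); A at (east=9, north=5).
Therefore A relative to D: (east=9, north=5).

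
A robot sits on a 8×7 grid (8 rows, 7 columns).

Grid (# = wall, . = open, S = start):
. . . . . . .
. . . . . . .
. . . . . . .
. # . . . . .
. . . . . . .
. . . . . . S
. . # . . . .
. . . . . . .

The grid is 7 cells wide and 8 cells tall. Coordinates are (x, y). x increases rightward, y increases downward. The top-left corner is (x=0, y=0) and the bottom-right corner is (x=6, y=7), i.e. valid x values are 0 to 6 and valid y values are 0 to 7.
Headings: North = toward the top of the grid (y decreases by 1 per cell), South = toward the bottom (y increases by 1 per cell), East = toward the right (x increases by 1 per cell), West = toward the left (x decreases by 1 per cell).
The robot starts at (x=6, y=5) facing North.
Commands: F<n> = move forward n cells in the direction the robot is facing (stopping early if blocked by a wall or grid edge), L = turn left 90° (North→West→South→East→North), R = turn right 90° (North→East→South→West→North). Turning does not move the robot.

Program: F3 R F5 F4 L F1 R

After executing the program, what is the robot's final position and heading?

Answer: Final position: (x=6, y=1), facing East

Derivation:
Start: (x=6, y=5), facing North
  F3: move forward 3, now at (x=6, y=2)
  R: turn right, now facing East
  F5: move forward 0/5 (blocked), now at (x=6, y=2)
  F4: move forward 0/4 (blocked), now at (x=6, y=2)
  L: turn left, now facing North
  F1: move forward 1, now at (x=6, y=1)
  R: turn right, now facing East
Final: (x=6, y=1), facing East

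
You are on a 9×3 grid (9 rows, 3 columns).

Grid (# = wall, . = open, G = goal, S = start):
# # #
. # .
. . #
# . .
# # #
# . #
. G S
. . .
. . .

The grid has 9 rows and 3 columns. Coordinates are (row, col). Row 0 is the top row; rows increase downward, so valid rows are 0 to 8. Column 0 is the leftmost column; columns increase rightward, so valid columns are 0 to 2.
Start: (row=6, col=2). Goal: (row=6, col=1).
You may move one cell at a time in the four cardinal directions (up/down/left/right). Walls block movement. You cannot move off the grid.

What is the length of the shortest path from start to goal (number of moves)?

BFS from (row=6, col=2) until reaching (row=6, col=1):
  Distance 0: (row=6, col=2)
  Distance 1: (row=6, col=1), (row=7, col=2)  <- goal reached here
One shortest path (1 moves): (row=6, col=2) -> (row=6, col=1)

Answer: Shortest path length: 1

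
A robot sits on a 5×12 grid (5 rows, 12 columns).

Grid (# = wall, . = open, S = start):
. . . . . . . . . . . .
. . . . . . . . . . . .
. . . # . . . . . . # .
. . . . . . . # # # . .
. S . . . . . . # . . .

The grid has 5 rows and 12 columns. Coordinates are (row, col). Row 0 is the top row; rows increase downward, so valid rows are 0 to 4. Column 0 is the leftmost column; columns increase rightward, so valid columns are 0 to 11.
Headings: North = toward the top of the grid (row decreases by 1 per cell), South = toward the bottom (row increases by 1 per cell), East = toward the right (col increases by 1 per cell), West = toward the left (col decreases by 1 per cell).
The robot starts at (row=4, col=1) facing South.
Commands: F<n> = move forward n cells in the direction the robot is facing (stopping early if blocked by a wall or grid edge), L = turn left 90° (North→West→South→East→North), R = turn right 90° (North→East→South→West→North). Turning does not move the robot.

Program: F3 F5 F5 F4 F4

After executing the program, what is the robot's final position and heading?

Answer: Final position: (row=4, col=1), facing South

Derivation:
Start: (row=4, col=1), facing South
  F3: move forward 0/3 (blocked), now at (row=4, col=1)
  F5: move forward 0/5 (blocked), now at (row=4, col=1)
  F5: move forward 0/5 (blocked), now at (row=4, col=1)
  F4: move forward 0/4 (blocked), now at (row=4, col=1)
  F4: move forward 0/4 (blocked), now at (row=4, col=1)
Final: (row=4, col=1), facing South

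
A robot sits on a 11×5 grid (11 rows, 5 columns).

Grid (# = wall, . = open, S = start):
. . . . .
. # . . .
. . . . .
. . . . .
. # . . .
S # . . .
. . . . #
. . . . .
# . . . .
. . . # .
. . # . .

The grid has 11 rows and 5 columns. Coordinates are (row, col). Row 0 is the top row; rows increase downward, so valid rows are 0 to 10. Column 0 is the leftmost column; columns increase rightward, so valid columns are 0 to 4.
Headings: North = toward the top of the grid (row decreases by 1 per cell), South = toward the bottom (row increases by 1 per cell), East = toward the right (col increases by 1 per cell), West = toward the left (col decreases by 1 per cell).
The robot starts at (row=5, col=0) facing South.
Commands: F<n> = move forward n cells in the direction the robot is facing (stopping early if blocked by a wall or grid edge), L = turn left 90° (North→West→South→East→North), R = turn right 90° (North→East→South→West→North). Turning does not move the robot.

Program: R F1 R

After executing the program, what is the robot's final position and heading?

Start: (row=5, col=0), facing South
  R: turn right, now facing West
  F1: move forward 0/1 (blocked), now at (row=5, col=0)
  R: turn right, now facing North
Final: (row=5, col=0), facing North

Answer: Final position: (row=5, col=0), facing North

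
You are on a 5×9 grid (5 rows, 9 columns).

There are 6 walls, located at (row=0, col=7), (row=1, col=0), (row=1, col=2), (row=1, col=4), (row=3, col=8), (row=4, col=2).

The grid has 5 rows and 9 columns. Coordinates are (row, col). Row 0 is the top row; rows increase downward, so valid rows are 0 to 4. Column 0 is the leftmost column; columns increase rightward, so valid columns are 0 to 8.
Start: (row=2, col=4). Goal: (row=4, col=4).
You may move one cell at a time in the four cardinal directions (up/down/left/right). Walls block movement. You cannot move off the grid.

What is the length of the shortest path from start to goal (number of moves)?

Answer: Shortest path length: 2

Derivation:
BFS from (row=2, col=4) until reaching (row=4, col=4):
  Distance 0: (row=2, col=4)
  Distance 1: (row=2, col=3), (row=2, col=5), (row=3, col=4)
  Distance 2: (row=1, col=3), (row=1, col=5), (row=2, col=2), (row=2, col=6), (row=3, col=3), (row=3, col=5), (row=4, col=4)  <- goal reached here
One shortest path (2 moves): (row=2, col=4) -> (row=3, col=4) -> (row=4, col=4)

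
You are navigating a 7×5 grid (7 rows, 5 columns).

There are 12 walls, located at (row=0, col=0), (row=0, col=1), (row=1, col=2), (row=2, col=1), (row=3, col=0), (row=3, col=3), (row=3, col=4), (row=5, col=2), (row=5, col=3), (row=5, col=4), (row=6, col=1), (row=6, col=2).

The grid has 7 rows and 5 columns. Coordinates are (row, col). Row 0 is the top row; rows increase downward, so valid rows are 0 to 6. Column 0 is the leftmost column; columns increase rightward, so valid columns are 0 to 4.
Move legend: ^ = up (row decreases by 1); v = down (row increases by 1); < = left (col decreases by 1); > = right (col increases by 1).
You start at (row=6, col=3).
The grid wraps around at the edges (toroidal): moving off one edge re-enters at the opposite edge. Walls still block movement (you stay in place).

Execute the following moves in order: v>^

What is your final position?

Start: (row=6, col=3)
  v (down): (row=6, col=3) -> (row=0, col=3)
  > (right): (row=0, col=3) -> (row=0, col=4)
  ^ (up): (row=0, col=4) -> (row=6, col=4)
Final: (row=6, col=4)

Answer: Final position: (row=6, col=4)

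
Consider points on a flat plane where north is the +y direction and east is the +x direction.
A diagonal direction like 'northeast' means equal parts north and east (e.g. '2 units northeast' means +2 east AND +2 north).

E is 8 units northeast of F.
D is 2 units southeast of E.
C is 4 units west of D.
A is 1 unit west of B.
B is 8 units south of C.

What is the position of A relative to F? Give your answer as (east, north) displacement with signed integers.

Place F at the origin (east=0, north=0).
  E is 8 units northeast of F: delta (east=+8, north=+8); E at (east=8, north=8).
  D is 2 units southeast of E: delta (east=+2, north=-2); D at (east=10, north=6).
  C is 4 units west of D: delta (east=-4, north=+0); C at (east=6, north=6).
  B is 8 units south of C: delta (east=+0, north=-8); B at (east=6, north=-2).
  A is 1 unit west of B: delta (east=-1, north=+0); A at (east=5, north=-2).
Therefore A relative to F: (east=5, north=-2).

Answer: A is at (east=5, north=-2) relative to F.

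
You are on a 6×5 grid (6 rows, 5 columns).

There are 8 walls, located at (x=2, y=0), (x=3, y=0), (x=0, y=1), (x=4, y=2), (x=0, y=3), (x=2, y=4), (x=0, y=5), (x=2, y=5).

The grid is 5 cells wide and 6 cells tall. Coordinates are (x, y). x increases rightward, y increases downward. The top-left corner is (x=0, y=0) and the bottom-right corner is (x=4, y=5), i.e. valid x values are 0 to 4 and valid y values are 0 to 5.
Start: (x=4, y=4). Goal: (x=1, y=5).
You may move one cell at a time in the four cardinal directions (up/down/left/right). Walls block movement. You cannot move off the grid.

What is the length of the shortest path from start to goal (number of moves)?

Answer: Shortest path length: 6

Derivation:
BFS from (x=4, y=4) until reaching (x=1, y=5):
  Distance 0: (x=4, y=4)
  Distance 1: (x=4, y=3), (x=3, y=4), (x=4, y=5)
  Distance 2: (x=3, y=3), (x=3, y=5)
  Distance 3: (x=3, y=2), (x=2, y=3)
  Distance 4: (x=3, y=1), (x=2, y=2), (x=1, y=3)
  Distance 5: (x=2, y=1), (x=4, y=1), (x=1, y=2), (x=1, y=4)
  Distance 6: (x=4, y=0), (x=1, y=1), (x=0, y=2), (x=0, y=4), (x=1, y=5)  <- goal reached here
One shortest path (6 moves): (x=4, y=4) -> (x=3, y=4) -> (x=3, y=3) -> (x=2, y=3) -> (x=1, y=3) -> (x=1, y=4) -> (x=1, y=5)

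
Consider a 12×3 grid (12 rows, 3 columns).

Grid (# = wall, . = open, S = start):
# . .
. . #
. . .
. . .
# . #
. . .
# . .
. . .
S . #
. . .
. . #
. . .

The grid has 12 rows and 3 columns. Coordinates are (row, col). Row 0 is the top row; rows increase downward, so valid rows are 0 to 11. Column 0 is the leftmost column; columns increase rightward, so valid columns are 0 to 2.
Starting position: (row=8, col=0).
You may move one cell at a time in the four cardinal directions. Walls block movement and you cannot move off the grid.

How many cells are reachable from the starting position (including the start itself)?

BFS flood-fill from (row=8, col=0):
  Distance 0: (row=8, col=0)
  Distance 1: (row=7, col=0), (row=8, col=1), (row=9, col=0)
  Distance 2: (row=7, col=1), (row=9, col=1), (row=10, col=0)
  Distance 3: (row=6, col=1), (row=7, col=2), (row=9, col=2), (row=10, col=1), (row=11, col=0)
  Distance 4: (row=5, col=1), (row=6, col=2), (row=11, col=1)
  Distance 5: (row=4, col=1), (row=5, col=0), (row=5, col=2), (row=11, col=2)
  Distance 6: (row=3, col=1)
  Distance 7: (row=2, col=1), (row=3, col=0), (row=3, col=2)
  Distance 8: (row=1, col=1), (row=2, col=0), (row=2, col=2)
  Distance 9: (row=0, col=1), (row=1, col=0)
  Distance 10: (row=0, col=2)
Total reachable: 29 (grid has 29 open cells total)

Answer: Reachable cells: 29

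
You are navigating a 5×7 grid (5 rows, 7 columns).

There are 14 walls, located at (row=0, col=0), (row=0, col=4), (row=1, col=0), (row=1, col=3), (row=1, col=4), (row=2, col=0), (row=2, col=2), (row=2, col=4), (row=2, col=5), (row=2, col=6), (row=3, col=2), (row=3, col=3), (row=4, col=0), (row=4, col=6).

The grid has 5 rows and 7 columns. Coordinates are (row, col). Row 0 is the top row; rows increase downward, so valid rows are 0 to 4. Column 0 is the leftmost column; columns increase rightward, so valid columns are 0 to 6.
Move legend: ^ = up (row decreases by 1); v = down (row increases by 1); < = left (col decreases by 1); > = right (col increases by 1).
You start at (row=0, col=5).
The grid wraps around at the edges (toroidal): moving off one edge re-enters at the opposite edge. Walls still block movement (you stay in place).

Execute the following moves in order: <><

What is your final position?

Start: (row=0, col=5)
  < (left): blocked, stay at (row=0, col=5)
  > (right): (row=0, col=5) -> (row=0, col=6)
  < (left): (row=0, col=6) -> (row=0, col=5)
Final: (row=0, col=5)

Answer: Final position: (row=0, col=5)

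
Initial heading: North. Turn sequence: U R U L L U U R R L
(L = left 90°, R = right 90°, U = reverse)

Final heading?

Answer: Final heading: North

Derivation:
Start: North
  U (U-turn (180°)) -> South
  R (right (90° clockwise)) -> West
  U (U-turn (180°)) -> East
  L (left (90° counter-clockwise)) -> North
  L (left (90° counter-clockwise)) -> West
  U (U-turn (180°)) -> East
  U (U-turn (180°)) -> West
  R (right (90° clockwise)) -> North
  R (right (90° clockwise)) -> East
  L (left (90° counter-clockwise)) -> North
Final: North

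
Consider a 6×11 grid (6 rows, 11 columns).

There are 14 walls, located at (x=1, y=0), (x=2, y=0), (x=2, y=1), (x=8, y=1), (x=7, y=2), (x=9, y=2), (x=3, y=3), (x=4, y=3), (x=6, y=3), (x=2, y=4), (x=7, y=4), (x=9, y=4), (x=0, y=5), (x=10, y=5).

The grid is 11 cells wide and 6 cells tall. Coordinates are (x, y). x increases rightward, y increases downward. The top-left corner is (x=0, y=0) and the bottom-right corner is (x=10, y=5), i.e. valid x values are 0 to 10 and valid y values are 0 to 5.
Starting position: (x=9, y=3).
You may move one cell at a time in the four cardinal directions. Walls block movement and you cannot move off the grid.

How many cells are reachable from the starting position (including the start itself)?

Answer: Reachable cells: 52

Derivation:
BFS flood-fill from (x=9, y=3):
  Distance 0: (x=9, y=3)
  Distance 1: (x=8, y=3), (x=10, y=3)
  Distance 2: (x=8, y=2), (x=10, y=2), (x=7, y=3), (x=8, y=4), (x=10, y=4)
  Distance 3: (x=10, y=1), (x=8, y=5)
  Distance 4: (x=10, y=0), (x=9, y=1), (x=7, y=5), (x=9, y=5)
  Distance 5: (x=9, y=0), (x=6, y=5)
  Distance 6: (x=8, y=0), (x=6, y=4), (x=5, y=5)
  Distance 7: (x=7, y=0), (x=5, y=4), (x=4, y=5)
  Distance 8: (x=6, y=0), (x=7, y=1), (x=5, y=3), (x=4, y=4), (x=3, y=5)
  Distance 9: (x=5, y=0), (x=6, y=1), (x=5, y=2), (x=3, y=4), (x=2, y=5)
  Distance 10: (x=4, y=0), (x=5, y=1), (x=4, y=2), (x=6, y=2), (x=1, y=5)
  Distance 11: (x=3, y=0), (x=4, y=1), (x=3, y=2), (x=1, y=4)
  Distance 12: (x=3, y=1), (x=2, y=2), (x=1, y=3), (x=0, y=4)
  Distance 13: (x=1, y=2), (x=0, y=3), (x=2, y=3)
  Distance 14: (x=1, y=1), (x=0, y=2)
  Distance 15: (x=0, y=1)
  Distance 16: (x=0, y=0)
Total reachable: 52 (grid has 52 open cells total)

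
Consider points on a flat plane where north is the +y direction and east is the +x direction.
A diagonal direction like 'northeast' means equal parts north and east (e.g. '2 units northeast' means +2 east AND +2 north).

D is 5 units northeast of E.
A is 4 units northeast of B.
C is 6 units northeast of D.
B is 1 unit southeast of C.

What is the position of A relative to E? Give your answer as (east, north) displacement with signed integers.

Answer: A is at (east=16, north=14) relative to E.

Derivation:
Place E at the origin (east=0, north=0).
  D is 5 units northeast of E: delta (east=+5, north=+5); D at (east=5, north=5).
  C is 6 units northeast of D: delta (east=+6, north=+6); C at (east=11, north=11).
  B is 1 unit southeast of C: delta (east=+1, north=-1); B at (east=12, north=10).
  A is 4 units northeast of B: delta (east=+4, north=+4); A at (east=16, north=14).
Therefore A relative to E: (east=16, north=14).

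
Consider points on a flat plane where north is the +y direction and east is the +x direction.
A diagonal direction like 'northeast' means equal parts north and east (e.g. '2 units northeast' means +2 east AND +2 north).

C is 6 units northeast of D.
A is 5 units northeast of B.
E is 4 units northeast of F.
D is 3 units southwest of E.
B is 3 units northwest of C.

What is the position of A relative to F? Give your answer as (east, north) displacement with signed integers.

Place F at the origin (east=0, north=0).
  E is 4 units northeast of F: delta (east=+4, north=+4); E at (east=4, north=4).
  D is 3 units southwest of E: delta (east=-3, north=-3); D at (east=1, north=1).
  C is 6 units northeast of D: delta (east=+6, north=+6); C at (east=7, north=7).
  B is 3 units northwest of C: delta (east=-3, north=+3); B at (east=4, north=10).
  A is 5 units northeast of B: delta (east=+5, north=+5); A at (east=9, north=15).
Therefore A relative to F: (east=9, north=15).

Answer: A is at (east=9, north=15) relative to F.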